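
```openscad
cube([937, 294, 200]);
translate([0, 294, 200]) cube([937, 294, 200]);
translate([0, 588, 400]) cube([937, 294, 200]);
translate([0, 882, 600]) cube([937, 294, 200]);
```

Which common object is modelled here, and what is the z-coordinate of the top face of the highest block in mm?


A staircase. The total rise is 800 mm.

4 identical blocks, each offset up and back from the previous — a staircase. Each step is 200 mm tall and there are 4 of them, so the total rise is 4 × 200 = 800 mm.


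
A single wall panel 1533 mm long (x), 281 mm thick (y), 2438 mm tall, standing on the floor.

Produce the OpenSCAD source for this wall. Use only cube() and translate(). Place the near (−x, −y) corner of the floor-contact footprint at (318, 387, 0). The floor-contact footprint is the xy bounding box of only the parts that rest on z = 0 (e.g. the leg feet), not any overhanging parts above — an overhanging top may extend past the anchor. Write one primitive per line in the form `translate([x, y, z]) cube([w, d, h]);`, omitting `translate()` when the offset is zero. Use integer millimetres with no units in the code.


translate([318, 387, 0]) cube([1533, 281, 2438]);


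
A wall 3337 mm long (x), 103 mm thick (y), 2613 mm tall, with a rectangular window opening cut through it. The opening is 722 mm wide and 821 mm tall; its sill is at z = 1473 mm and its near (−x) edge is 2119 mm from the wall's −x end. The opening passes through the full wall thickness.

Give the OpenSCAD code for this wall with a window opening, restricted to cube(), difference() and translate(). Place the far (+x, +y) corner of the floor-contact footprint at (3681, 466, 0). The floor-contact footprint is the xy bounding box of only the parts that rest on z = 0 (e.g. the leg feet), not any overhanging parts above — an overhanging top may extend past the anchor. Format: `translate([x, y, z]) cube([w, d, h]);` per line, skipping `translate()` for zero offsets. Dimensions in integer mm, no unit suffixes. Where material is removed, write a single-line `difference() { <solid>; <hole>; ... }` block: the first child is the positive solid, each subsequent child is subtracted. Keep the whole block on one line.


difference() { translate([344, 363, 0]) cube([3337, 103, 2613]); translate([2463, 363, 1473]) cube([722, 103, 821]); }


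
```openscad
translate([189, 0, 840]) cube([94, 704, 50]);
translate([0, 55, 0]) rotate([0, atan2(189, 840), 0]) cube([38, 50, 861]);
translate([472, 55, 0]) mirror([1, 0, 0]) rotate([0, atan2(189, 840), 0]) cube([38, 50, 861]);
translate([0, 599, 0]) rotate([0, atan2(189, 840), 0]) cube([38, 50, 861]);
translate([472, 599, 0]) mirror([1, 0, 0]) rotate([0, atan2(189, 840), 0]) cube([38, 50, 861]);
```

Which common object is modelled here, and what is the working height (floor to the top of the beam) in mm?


A sawhorse. The overall height is 890 mm.

A beam across two mirrored pairs of raked legs — a sawhorse. The beam's underside is at z = 840 (matching the legs' vertical rise in atan2(189, 840)) and the beam is 50 mm tall, so its top is at 840 + 50 = 890 mm. The raked legs top out at the beam's underside, so that is the highest point.


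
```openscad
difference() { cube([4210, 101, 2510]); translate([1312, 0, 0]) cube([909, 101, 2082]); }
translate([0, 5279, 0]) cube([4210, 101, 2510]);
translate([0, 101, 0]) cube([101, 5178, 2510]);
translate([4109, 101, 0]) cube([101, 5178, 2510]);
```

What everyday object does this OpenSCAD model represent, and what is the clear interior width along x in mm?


A single room. The interior width is 4008 mm.

Four walls enclosing a rectangle with a door in the front wall — a room. Outside width 4210 minus two 101 mm walls gives 4008 mm.


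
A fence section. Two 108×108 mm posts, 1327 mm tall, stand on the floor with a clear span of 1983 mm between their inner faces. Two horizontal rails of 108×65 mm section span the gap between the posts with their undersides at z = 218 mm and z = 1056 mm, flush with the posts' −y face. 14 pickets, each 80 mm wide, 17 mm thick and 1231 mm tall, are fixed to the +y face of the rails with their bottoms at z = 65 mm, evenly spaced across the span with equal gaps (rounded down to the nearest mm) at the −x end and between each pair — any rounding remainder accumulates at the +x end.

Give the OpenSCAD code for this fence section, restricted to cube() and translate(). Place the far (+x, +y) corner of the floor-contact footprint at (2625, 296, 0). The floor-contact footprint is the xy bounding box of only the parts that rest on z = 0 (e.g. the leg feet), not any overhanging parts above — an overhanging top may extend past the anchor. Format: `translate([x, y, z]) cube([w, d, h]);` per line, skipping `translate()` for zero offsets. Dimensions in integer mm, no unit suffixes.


translate([426, 188, 0]) cube([108, 108, 1327]);
translate([2517, 188, 0]) cube([108, 108, 1327]);
translate([534, 188, 218]) cube([1983, 108, 65]);
translate([534, 188, 1056]) cube([1983, 108, 65]);
translate([591, 296, 65]) cube([80, 17, 1231]);
translate([728, 296, 65]) cube([80, 17, 1231]);
translate([865, 296, 65]) cube([80, 17, 1231]);
translate([1002, 296, 65]) cube([80, 17, 1231]);
translate([1139, 296, 65]) cube([80, 17, 1231]);
translate([1276, 296, 65]) cube([80, 17, 1231]);
translate([1413, 296, 65]) cube([80, 17, 1231]);
translate([1550, 296, 65]) cube([80, 17, 1231]);
translate([1687, 296, 65]) cube([80, 17, 1231]);
translate([1824, 296, 65]) cube([80, 17, 1231]);
translate([1961, 296, 65]) cube([80, 17, 1231]);
translate([2098, 296, 65]) cube([80, 17, 1231]);
translate([2235, 296, 65]) cube([80, 17, 1231]);
translate([2372, 296, 65]) cube([80, 17, 1231]);


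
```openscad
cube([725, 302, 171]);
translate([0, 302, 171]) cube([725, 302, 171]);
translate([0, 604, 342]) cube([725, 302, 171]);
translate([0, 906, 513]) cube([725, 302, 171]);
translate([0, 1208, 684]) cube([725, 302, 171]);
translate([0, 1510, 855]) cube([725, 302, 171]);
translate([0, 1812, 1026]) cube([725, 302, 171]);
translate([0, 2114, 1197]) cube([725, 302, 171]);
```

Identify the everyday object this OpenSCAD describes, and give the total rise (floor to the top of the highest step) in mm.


A staircase. The total rise is 1368 mm.

8 identical blocks, each offset up and back from the previous — a staircase. Each step is 171 mm tall and there are 8 of them, so the total rise is 8 × 171 = 1368 mm.


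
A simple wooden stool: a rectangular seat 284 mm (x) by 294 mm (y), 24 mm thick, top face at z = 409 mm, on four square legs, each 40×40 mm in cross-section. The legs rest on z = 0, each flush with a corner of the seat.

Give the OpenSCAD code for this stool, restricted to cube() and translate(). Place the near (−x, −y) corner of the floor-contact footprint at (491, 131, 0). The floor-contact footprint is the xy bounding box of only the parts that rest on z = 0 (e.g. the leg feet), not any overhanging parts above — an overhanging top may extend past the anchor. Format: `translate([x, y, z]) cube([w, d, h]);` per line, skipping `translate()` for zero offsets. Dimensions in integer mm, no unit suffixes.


translate([491, 131, 385]) cube([284, 294, 24]);
translate([491, 131, 0]) cube([40, 40, 385]);
translate([735, 131, 0]) cube([40, 40, 385]);
translate([491, 385, 0]) cube([40, 40, 385]);
translate([735, 385, 0]) cube([40, 40, 385]);


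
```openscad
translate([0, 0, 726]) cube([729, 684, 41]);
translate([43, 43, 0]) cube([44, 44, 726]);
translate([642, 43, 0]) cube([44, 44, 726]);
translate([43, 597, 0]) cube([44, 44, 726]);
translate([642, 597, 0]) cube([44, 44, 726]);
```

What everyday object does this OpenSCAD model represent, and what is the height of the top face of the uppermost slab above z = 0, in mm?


A table. The table height is 767 mm.

A 729×684×41 slab sits at z = 726 on four 44 mm square posts — a table. The top surface is at 726 + 41 = 767 mm.


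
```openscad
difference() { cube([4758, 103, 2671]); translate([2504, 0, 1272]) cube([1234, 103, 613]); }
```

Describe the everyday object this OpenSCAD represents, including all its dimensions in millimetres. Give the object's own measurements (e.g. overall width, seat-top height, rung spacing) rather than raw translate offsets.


A wall 4758 mm long (x), 103 mm thick (y), 2671 mm tall, with a rectangular window opening cut through it. The opening is 1234 mm wide and 613 mm tall; its sill is at z = 1272 mm and its near (−x) edge is 2504 mm from the wall's −x end. The opening passes through the full wall thickness.


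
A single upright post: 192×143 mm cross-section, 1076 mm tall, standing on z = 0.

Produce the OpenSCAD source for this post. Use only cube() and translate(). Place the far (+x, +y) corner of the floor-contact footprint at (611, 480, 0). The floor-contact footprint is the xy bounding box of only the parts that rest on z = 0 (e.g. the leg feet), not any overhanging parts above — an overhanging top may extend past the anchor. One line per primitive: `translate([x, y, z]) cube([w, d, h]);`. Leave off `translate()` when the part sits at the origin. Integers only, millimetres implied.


translate([419, 337, 0]) cube([192, 143, 1076]);


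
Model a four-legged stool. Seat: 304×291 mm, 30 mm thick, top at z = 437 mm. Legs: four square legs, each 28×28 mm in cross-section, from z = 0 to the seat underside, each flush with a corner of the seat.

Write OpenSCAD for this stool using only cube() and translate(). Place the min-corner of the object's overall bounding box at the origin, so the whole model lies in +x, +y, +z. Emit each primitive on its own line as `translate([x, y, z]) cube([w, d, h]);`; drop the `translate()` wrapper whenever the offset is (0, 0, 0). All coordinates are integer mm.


// leg_h = 437 - 30 = 407
translate([0, 0, 407]) cube([304, 291, 30]);
cube([28, 28, 407]);
translate([276, 0, 0]) cube([28, 28, 407]);
translate([0, 263, 0]) cube([28, 28, 407]);
translate([276, 263, 0]) cube([28, 28, 407]);


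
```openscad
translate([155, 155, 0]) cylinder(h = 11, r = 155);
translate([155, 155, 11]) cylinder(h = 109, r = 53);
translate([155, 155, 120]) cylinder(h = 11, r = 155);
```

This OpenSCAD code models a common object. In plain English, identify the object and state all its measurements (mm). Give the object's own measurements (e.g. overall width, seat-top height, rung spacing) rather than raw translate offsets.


A spool: two coaxial disc flanges of radius 155 mm and thickness 11 mm, joined by a core cylinder of radius 53 mm and height 109 mm. The lower flange rests on z = 0 and the three cylinders share a vertical axis.


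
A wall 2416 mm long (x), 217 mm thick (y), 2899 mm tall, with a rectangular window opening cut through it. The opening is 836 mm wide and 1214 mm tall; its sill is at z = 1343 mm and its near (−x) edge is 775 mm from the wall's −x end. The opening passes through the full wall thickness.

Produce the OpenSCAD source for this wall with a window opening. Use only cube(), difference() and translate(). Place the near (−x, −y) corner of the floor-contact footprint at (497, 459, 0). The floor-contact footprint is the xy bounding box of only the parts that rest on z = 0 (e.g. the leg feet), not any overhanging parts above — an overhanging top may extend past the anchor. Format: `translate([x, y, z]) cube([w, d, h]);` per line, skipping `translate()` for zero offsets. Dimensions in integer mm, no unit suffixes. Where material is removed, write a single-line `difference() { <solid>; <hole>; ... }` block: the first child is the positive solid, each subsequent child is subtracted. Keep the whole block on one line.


difference() { translate([497, 459, 0]) cube([2416, 217, 2899]); translate([1272, 459, 1343]) cube([836, 217, 1214]); }


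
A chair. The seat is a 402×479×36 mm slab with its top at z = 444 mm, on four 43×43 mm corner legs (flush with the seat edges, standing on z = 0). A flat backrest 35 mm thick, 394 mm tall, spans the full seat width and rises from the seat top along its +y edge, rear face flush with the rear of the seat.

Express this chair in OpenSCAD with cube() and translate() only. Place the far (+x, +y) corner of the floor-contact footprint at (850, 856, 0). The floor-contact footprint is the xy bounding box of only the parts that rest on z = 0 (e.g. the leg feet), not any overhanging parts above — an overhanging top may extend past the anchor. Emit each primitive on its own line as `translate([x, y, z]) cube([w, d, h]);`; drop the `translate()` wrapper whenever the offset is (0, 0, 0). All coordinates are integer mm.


translate([448, 377, 408]) cube([402, 479, 36]);
translate([448, 377, 0]) cube([43, 43, 408]);
translate([807, 377, 0]) cube([43, 43, 408]);
translate([448, 813, 0]) cube([43, 43, 408]);
translate([807, 813, 0]) cube([43, 43, 408]);
translate([448, 821, 444]) cube([402, 35, 394]);


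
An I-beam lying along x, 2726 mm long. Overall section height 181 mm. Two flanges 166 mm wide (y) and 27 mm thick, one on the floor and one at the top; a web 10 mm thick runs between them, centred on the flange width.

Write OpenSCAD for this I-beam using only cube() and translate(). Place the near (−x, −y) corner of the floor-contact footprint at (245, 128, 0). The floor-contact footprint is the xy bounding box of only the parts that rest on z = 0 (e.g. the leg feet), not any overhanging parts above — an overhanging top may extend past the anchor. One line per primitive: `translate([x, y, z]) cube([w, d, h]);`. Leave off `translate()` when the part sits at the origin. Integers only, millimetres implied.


translate([245, 128, 0]) cube([2726, 166, 27]);
translate([245, 206, 27]) cube([2726, 10, 127]);
translate([245, 128, 154]) cube([2726, 166, 27]);


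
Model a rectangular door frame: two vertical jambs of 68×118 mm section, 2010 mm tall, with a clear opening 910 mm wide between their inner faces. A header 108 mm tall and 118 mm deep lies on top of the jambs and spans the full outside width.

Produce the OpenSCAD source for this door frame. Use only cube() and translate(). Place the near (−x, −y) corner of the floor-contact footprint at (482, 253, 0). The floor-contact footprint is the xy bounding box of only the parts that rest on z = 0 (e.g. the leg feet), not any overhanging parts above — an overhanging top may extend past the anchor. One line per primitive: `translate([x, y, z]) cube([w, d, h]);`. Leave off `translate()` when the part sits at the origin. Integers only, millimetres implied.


translate([482, 253, 0]) cube([68, 118, 2010]);
translate([1460, 253, 0]) cube([68, 118, 2010]);
translate([482, 253, 2010]) cube([1046, 118, 108]);


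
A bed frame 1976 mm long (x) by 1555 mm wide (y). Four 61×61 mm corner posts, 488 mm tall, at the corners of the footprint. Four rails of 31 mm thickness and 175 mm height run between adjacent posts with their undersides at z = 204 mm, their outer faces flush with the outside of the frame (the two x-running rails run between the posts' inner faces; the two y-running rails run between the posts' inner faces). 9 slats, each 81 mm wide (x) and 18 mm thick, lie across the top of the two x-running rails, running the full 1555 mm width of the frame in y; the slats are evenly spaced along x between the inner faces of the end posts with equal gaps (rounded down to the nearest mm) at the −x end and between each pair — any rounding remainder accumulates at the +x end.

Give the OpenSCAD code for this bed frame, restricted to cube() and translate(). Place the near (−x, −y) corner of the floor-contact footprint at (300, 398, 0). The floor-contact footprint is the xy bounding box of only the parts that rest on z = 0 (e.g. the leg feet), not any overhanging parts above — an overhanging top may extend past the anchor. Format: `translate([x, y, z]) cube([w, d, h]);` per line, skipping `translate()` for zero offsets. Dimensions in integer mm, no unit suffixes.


// slat z = rail_z + rail_h = 204 + 175 = 379
// slat gap = ⌊(1854 − 9·81) / 10⌋ = 112
translate([300, 398, 0]) cube([61, 61, 488]);
translate([300, 1892, 0]) cube([61, 61, 488]);
translate([2215, 398, 0]) cube([61, 61, 488]);
translate([2215, 1892, 0]) cube([61, 61, 488]);
translate([361, 398, 204]) cube([1854, 31, 175]);
translate([361, 1922, 204]) cube([1854, 31, 175]);
translate([300, 459, 204]) cube([31, 1433, 175]);
translate([2245, 459, 204]) cube([31, 1433, 175]);
translate([473, 398, 379]) cube([81, 1555, 18]);
translate([666, 398, 379]) cube([81, 1555, 18]);
translate([859, 398, 379]) cube([81, 1555, 18]);
translate([1052, 398, 379]) cube([81, 1555, 18]);
translate([1245, 398, 379]) cube([81, 1555, 18]);
translate([1438, 398, 379]) cube([81, 1555, 18]);
translate([1631, 398, 379]) cube([81, 1555, 18]);
translate([1824, 398, 379]) cube([81, 1555, 18]);
translate([2017, 398, 379]) cube([81, 1555, 18]);


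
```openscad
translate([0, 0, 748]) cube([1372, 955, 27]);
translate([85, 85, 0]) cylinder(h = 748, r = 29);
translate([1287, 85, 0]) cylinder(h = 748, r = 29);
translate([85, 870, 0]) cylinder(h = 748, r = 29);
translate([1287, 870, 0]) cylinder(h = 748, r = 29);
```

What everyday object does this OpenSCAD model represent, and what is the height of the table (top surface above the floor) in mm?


A table. The table height is 775 mm.

A 1372×955×27 slab sits at z = 748 on four Ø58 mm round legs — a table. The top surface is at 748 + 27 = 775 mm.


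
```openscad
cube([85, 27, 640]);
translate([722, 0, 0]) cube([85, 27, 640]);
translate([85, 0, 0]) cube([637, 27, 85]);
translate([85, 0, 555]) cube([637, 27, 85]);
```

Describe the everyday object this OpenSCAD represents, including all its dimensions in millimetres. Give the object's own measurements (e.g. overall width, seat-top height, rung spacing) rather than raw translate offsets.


A rectangular picture frame lying in the x–z plane (depth along y). The opening is 637 mm wide (x) by 470 mm tall (z), surrounded by a border 85 mm wide on all four sides. The frame is 27 mm deep and is made of two full-height vertical stiles with two horizontal rails fitted between them.


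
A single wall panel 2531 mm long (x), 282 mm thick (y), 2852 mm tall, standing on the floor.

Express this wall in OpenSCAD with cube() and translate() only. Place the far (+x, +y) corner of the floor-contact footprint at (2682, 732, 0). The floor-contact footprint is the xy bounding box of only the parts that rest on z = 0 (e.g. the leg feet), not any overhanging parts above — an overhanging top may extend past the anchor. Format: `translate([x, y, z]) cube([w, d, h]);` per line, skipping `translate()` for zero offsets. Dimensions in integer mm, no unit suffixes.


translate([151, 450, 0]) cube([2531, 282, 2852]);


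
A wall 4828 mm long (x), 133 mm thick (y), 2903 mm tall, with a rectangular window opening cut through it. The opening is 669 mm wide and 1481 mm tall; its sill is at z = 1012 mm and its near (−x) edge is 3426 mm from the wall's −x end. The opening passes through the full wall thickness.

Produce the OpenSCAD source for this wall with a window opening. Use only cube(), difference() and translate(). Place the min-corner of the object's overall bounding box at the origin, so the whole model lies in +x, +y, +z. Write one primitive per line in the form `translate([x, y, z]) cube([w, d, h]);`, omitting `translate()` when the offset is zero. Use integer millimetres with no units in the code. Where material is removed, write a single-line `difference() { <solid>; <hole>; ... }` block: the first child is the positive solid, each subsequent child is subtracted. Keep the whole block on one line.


difference() { cube([4828, 133, 2903]); translate([3426, 0, 1012]) cube([669, 133, 1481]); }


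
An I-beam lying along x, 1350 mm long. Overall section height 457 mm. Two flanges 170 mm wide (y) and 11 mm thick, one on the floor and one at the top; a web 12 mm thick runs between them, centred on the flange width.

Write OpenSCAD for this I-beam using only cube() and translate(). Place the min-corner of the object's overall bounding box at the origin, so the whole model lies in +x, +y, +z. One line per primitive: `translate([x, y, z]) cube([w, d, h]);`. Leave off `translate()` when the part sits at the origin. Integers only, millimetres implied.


cube([1350, 170, 11]);
translate([0, 79, 11]) cube([1350, 12, 435]);
translate([0, 0, 446]) cube([1350, 170, 11]);


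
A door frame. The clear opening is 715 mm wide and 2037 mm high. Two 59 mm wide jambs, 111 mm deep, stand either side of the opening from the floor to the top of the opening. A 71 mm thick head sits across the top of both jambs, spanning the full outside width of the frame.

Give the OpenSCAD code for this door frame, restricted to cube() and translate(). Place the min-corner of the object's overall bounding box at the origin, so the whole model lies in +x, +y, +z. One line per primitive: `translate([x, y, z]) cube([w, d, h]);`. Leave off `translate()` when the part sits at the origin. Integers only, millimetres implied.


cube([59, 111, 2037]);
translate([774, 0, 0]) cube([59, 111, 2037]);
translate([0, 0, 2037]) cube([833, 111, 71]);


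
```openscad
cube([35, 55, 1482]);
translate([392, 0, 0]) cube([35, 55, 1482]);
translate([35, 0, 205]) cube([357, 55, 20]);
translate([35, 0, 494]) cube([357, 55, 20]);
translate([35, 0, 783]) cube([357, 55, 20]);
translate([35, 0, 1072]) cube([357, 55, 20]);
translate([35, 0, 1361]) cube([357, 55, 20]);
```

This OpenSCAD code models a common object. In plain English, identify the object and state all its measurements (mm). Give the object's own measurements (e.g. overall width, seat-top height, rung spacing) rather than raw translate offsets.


A straight ladder. Two 35×55 mm vertical rails, 1482 mm tall, stand 427 mm apart (outside-to-outside) with their front faces coplanar on the −y side. 5 rungs, each 55 mm deep and 20 mm tall, span between the inner faces of the rails, front faces flush with the rails. The lowest rung's underside is at z = 205 mm and rungs are spaced 289 mm apart (underside to underside).


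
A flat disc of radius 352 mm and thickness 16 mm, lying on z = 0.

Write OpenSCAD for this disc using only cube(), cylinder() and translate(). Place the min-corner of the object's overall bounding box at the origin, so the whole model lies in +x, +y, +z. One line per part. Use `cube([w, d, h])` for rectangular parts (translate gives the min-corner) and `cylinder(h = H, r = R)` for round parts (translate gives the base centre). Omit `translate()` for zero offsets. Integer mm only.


translate([352, 352, 0]) cylinder(h = 16, r = 352);


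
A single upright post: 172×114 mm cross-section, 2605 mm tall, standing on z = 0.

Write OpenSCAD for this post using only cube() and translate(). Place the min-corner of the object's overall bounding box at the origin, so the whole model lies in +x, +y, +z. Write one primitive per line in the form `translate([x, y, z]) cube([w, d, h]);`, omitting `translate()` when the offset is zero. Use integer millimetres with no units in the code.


cube([172, 114, 2605]);


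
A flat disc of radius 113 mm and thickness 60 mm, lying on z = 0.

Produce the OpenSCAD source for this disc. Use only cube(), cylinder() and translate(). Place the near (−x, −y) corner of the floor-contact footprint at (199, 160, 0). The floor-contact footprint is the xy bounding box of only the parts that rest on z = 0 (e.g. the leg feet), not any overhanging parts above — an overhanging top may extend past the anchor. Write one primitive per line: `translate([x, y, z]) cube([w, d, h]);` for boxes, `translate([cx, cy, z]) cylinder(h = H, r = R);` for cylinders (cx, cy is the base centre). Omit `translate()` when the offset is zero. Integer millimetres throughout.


translate([312, 273, 0]) cylinder(h = 60, r = 113);


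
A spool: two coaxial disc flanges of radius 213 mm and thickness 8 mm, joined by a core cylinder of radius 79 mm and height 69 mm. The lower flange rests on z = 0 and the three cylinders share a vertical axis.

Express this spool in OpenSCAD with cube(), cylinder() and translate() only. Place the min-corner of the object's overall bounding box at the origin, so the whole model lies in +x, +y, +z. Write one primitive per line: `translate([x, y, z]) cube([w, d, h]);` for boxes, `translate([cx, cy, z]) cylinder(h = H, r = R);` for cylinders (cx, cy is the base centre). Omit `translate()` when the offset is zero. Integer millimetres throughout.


translate([213, 213, 0]) cylinder(h = 8, r = 213);
translate([213, 213, 8]) cylinder(h = 69, r = 79);
translate([213, 213, 77]) cylinder(h = 8, r = 213);


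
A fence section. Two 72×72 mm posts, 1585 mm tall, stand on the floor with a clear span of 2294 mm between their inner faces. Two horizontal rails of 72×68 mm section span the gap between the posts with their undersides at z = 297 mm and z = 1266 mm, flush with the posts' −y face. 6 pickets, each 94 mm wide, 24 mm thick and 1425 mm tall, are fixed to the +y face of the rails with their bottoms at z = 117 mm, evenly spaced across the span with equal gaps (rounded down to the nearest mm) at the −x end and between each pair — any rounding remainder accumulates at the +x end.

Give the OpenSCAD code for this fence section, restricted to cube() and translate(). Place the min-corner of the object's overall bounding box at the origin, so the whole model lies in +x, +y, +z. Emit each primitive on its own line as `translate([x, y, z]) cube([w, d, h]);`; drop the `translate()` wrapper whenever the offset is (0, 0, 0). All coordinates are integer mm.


cube([72, 72, 1585]);
translate([2366, 0, 0]) cube([72, 72, 1585]);
translate([72, 0, 297]) cube([2294, 72, 68]);
translate([72, 0, 1266]) cube([2294, 72, 68]);
translate([319, 72, 117]) cube([94, 24, 1425]);
translate([660, 72, 117]) cube([94, 24, 1425]);
translate([1001, 72, 117]) cube([94, 24, 1425]);
translate([1342, 72, 117]) cube([94, 24, 1425]);
translate([1683, 72, 117]) cube([94, 24, 1425]);
translate([2024, 72, 117]) cube([94, 24, 1425]);


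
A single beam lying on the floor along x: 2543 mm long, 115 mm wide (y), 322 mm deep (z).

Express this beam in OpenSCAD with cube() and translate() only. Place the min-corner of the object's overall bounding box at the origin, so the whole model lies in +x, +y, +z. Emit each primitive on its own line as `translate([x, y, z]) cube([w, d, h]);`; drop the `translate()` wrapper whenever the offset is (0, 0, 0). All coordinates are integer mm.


cube([2543, 115, 322]);


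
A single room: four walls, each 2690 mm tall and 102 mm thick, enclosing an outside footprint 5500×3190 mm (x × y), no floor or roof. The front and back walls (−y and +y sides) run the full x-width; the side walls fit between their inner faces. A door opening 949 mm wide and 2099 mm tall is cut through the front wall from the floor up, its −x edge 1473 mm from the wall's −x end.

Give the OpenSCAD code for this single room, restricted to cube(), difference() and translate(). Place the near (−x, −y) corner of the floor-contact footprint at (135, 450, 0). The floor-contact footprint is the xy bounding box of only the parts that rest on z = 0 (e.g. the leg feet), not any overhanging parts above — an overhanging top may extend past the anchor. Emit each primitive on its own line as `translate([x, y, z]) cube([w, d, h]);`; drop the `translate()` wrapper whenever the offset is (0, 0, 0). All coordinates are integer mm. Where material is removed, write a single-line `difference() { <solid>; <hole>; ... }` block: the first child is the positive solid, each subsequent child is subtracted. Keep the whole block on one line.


difference() { translate([135, 450, 0]) cube([5500, 102, 2690]); translate([1608, 450, 0]) cube([949, 102, 2099]); }
translate([135, 3538, 0]) cube([5500, 102, 2690]);
translate([135, 552, 0]) cube([102, 2986, 2690]);
translate([5533, 552, 0]) cube([102, 2986, 2690]);


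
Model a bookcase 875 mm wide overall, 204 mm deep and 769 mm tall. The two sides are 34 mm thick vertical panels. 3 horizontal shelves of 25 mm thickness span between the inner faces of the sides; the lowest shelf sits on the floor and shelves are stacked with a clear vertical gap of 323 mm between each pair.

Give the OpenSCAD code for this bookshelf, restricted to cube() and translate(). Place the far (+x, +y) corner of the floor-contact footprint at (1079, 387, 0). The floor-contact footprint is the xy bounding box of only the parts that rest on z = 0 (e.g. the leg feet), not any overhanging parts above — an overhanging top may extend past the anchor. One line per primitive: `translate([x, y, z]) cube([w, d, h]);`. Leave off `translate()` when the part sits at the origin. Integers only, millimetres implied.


translate([204, 183, 0]) cube([34, 204, 769]);
translate([1045, 183, 0]) cube([34, 204, 769]);
translate([238, 183, 0]) cube([807, 204, 25]);
translate([238, 183, 348]) cube([807, 204, 25]);
translate([238, 183, 696]) cube([807, 204, 25]);


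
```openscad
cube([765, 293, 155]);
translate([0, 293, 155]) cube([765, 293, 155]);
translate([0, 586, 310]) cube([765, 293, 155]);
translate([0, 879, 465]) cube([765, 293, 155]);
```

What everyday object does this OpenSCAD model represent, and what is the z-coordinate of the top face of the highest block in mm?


A staircase. The total rise is 620 mm.

4 identical blocks, each offset up and back from the previous — a staircase. Each step is 155 mm tall and there are 4 of them, so the total rise is 4 × 155 = 620 mm.


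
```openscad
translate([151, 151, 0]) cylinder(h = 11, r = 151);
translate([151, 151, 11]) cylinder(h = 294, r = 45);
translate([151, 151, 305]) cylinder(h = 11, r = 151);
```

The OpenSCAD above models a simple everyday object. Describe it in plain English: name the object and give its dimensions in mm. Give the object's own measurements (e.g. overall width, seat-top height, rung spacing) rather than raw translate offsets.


A spool: two coaxial disc flanges of radius 151 mm and thickness 11 mm, joined by a core cylinder of radius 45 mm and height 294 mm. The lower flange rests on z = 0 and the three cylinders share a vertical axis.


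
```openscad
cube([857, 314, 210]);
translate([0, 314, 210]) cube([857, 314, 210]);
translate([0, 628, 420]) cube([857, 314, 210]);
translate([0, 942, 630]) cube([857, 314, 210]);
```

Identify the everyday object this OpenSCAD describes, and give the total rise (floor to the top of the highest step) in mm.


A staircase. The total rise is 840 mm.

4 identical blocks, each offset up and back from the previous — a staircase. Each step is 210 mm tall and there are 4 of them, so the total rise is 4 × 210 = 840 mm.


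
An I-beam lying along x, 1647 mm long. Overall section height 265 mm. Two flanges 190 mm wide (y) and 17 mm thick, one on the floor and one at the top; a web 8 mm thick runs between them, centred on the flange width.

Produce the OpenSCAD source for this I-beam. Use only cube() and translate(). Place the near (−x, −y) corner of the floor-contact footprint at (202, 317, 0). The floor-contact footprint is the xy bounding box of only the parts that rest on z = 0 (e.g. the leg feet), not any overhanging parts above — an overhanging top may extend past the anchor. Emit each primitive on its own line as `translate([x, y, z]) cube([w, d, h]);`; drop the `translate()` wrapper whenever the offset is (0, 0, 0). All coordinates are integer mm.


translate([202, 317, 0]) cube([1647, 190, 17]);
translate([202, 408, 17]) cube([1647, 8, 231]);
translate([202, 317, 248]) cube([1647, 190, 17]);


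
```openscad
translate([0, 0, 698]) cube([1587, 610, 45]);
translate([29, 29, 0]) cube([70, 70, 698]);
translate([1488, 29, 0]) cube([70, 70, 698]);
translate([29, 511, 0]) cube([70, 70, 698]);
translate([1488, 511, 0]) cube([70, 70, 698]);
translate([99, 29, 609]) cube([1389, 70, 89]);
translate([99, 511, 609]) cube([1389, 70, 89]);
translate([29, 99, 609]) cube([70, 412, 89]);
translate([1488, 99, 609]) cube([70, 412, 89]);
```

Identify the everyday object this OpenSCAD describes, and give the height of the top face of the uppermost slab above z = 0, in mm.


A table. The table height is 743 mm.

A 1587×610×45 slab sits at z = 698 on four 70 mm square posts — a table. The top surface is at 698 + 45 = 743 mm.


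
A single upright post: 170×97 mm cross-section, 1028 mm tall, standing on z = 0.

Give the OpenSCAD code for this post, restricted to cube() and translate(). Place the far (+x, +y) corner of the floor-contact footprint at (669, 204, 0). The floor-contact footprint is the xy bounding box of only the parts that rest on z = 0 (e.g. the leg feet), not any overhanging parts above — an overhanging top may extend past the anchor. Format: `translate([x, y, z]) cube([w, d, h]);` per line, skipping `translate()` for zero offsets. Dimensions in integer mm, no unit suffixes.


translate([499, 107, 0]) cube([170, 97, 1028]);


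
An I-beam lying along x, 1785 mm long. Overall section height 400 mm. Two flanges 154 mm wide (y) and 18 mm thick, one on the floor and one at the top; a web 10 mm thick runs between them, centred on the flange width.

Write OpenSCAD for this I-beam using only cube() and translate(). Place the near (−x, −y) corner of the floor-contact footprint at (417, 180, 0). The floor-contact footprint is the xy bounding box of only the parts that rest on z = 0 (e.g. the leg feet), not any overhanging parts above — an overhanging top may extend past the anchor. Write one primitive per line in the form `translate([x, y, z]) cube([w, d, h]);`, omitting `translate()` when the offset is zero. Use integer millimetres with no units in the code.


translate([417, 180, 0]) cube([1785, 154, 18]);
translate([417, 252, 18]) cube([1785, 10, 364]);
translate([417, 180, 382]) cube([1785, 154, 18]);


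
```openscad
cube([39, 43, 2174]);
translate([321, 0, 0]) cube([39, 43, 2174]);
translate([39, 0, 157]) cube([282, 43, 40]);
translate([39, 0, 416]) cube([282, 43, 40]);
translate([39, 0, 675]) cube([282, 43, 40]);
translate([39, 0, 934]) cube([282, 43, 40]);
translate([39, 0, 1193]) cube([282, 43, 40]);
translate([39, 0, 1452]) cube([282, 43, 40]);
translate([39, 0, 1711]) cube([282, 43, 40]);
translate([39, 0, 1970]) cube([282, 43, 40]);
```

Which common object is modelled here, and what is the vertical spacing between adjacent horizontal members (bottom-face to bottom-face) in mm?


A ladder. The rung spacing is 259 mm.

Two tall 39×43 posts with 8 short bars between them — a ladder. Adjacent rungs sit at z = 157 and z = 416, so the spacing is 416 − 157 = 259 mm.


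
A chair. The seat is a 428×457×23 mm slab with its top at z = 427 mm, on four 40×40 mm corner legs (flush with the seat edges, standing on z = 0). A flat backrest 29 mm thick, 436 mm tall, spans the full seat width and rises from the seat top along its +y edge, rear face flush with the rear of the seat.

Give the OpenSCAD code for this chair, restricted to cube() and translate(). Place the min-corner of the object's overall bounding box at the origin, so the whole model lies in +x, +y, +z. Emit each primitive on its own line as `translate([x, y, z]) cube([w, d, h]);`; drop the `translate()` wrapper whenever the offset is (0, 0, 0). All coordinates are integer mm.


translate([0, 0, 404]) cube([428, 457, 23]);
cube([40, 40, 404]);
translate([388, 0, 0]) cube([40, 40, 404]);
translate([0, 417, 0]) cube([40, 40, 404]);
translate([388, 417, 0]) cube([40, 40, 404]);
translate([0, 428, 427]) cube([428, 29, 436]);


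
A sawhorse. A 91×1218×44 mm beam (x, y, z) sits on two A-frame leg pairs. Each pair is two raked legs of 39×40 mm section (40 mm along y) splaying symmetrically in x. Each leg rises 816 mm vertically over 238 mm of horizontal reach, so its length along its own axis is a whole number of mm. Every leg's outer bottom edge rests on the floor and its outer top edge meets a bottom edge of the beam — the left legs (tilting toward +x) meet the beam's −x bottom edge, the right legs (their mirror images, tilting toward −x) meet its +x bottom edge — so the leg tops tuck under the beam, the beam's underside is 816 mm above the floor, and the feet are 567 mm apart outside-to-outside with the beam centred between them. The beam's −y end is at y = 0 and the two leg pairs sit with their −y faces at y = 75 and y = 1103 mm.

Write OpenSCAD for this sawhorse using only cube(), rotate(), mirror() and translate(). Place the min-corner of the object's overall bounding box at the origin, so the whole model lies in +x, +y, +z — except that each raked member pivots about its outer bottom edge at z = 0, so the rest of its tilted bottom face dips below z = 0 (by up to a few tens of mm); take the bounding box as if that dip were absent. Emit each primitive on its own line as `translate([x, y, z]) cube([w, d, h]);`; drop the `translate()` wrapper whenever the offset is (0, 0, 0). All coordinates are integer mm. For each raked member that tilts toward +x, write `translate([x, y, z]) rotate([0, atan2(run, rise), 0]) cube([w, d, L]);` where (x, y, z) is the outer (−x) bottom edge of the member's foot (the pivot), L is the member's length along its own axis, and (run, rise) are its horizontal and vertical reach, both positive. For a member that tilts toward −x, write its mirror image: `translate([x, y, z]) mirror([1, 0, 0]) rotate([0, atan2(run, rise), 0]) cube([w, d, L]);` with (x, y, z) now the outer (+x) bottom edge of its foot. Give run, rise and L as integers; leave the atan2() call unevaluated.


translate([238, 0, 816]) cube([91, 1218, 44]);
translate([0, 75, 0]) rotate([0, atan2(238, 816), 0]) cube([39, 40, 850]);
translate([567, 75, 0]) mirror([1, 0, 0]) rotate([0, atan2(238, 816), 0]) cube([39, 40, 850]);
translate([0, 1103, 0]) rotate([0, atan2(238, 816), 0]) cube([39, 40, 850]);
translate([567, 1103, 0]) mirror([1, 0, 0]) rotate([0, atan2(238, 816), 0]) cube([39, 40, 850]);


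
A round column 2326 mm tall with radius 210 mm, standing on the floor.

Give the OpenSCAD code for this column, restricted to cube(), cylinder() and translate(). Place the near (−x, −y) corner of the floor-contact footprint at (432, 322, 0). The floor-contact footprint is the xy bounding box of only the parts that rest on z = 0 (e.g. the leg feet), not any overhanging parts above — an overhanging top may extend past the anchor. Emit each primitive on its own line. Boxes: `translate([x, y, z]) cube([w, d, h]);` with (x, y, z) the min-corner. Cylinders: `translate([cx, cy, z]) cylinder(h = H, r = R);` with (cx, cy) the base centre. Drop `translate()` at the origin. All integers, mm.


translate([642, 532, 0]) cylinder(h = 2326, r = 210);


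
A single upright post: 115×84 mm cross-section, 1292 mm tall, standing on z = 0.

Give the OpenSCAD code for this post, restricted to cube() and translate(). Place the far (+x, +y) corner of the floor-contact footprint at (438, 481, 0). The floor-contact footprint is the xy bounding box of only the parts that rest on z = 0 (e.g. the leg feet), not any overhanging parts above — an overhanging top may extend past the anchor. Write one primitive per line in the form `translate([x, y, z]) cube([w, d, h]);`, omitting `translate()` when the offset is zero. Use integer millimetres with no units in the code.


translate([323, 397, 0]) cube([115, 84, 1292]);


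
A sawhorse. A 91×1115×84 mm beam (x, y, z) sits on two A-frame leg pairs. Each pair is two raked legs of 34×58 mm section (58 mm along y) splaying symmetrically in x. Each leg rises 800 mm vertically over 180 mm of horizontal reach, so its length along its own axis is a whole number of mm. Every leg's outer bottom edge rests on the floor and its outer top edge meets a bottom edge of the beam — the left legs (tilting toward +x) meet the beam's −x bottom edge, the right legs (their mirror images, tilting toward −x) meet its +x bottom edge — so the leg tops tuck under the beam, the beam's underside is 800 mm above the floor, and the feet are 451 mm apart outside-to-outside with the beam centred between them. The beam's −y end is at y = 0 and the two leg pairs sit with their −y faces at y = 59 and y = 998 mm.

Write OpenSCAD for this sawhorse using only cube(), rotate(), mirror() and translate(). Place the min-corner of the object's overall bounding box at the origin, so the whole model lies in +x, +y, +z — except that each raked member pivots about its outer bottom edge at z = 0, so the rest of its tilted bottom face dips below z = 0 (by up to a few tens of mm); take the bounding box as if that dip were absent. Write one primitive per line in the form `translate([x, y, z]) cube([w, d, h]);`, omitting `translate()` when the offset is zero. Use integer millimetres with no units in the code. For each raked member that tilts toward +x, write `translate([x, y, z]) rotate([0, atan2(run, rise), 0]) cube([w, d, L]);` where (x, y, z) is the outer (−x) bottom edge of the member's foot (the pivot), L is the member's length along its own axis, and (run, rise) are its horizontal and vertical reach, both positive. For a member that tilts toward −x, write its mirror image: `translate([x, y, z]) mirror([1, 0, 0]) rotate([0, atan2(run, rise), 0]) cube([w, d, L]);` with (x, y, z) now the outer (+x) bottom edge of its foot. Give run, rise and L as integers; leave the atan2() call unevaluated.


translate([180, 0, 800]) cube([91, 1115, 84]);
translate([0, 59, 0]) rotate([0, atan2(180, 800), 0]) cube([34, 58, 820]);
translate([451, 59, 0]) mirror([1, 0, 0]) rotate([0, atan2(180, 800), 0]) cube([34, 58, 820]);
translate([0, 998, 0]) rotate([0, atan2(180, 800), 0]) cube([34, 58, 820]);
translate([451, 998, 0]) mirror([1, 0, 0]) rotate([0, atan2(180, 800), 0]) cube([34, 58, 820]);
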